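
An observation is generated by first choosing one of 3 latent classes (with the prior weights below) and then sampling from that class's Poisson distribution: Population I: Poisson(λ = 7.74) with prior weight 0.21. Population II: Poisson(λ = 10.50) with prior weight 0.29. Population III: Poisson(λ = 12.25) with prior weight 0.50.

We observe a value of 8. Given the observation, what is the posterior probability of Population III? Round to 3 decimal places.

0.340

Apply Bayes' rule: the posterior for each component is proportional to its prior times its likelihood at x.
Evaluate each component's likelihood at the observed value:
  L_I = 0.138985
  L_II = 0.100902
  L_III = 0.0601812
Weight by the priors:
  w_I·L_I = 0.21 × 0.138985 = 0.0291868
  w_II·L_II = 0.29 × 0.100902 = 0.0292617
  w_III·L_III = 0.50 × 0.0601812 = 0.0300906
Sum: 0.0291868 + 0.0292617 + 0.0300906 = 0.0885392
P(Population III | 8) = 0.0300906 / 0.0885392 ≈ 0.340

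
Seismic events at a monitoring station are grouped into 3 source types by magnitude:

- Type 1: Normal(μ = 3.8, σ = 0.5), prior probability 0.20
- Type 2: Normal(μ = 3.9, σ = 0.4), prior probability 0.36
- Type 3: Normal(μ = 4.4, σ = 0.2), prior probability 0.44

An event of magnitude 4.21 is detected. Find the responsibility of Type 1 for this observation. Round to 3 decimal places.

0.121

The responsibility of component k is π_k f_k(x) divided by Σ_j π_j f_j(x).
Component likelihoods at x = 4.21:
  f_1 = (1/(0.5·√(2π)))·exp(−(4.21−3.8)²/(2·0.5²)) = 0.797885·exp(-0.33620) = 0.570073
  f_2 = (1/(0.4·√(2π)))·exp(−(4.21−3.9)²/(2·0.4²)) = 0.997356·exp(-0.30031) = 0.738628
  f_3 = (1/(0.2·√(2π)))·exp(−(4.21−4.4)²/(2·0.2²)) = 1.994711·exp(-0.45125) = 1.2703
Unnormalised posteriors:
  π_1·f_1 = 0.20 × 0.570073 = 0.114015
  π_2·f_2 = 0.36 × 0.738628 = 0.265906
  π_3·f_3 = 0.44 × 1.2703 = 0.55893
Sum: 0.114015 + 0.265906 + 0.55893 = 0.938851
Responsibility of Type 1: 0.114015 / 0.938851 ≈ 0.121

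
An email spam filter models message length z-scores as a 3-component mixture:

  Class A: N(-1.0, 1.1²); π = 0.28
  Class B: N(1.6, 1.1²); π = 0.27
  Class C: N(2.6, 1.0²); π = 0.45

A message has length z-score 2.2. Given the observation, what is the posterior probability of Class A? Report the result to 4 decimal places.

0.0059

The responsibility of component k is π_k f_k(x) divided by Σ_j π_j f_j(x).
Evaluate each component's likelihood at the observed value:
  p_A = (1/(1.1·√(2π)))·exp(−(2.2−-1.0)²/(2·1.1²)) = 0.362675·exp(-4.23140) = 0.00527038
  p_B = (1/(1.1·√(2π)))·exp(−(2.2−1.6)²/(2·1.1²)) = 0.362675·exp(-0.14876) = 0.312544
  p_C = (1/(1.0·√(2π)))·exp(−(2.2−2.6)²/(2·1.0²)) = 0.398942·exp(-0.08000) = 0.36827
Weight by the priors:
  π_A·p_A = 0.28 × 0.00527038 = 0.00147571
  π_B·p_B = 0.27 × 0.312544 = 0.084387
  π_C·p_C = 0.45 × 0.36827 = 0.165722
Denominator: 0.00147571 + 0.084387 + 0.165722 = 0.251584
Responsibility of Class A: 0.00147571 / 0.251584 ≈ 0.0059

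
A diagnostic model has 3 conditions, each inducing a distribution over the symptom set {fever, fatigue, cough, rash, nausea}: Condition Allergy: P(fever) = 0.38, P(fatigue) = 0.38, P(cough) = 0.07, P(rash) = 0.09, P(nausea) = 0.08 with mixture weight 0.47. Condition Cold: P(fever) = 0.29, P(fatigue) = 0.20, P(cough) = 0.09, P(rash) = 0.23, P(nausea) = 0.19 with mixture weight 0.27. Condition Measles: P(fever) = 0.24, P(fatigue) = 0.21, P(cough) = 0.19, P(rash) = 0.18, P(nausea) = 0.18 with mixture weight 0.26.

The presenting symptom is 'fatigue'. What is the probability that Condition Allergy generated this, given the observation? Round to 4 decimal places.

Apply Bayes' rule: the posterior for each component is proportional to its prior times its likelihood at x.
Categorical probabilities:
  p_Allergy = P(fatigue | comp) = 0.38
  p_Cold = P(fatigue | comp) = 0.20
  p_Measles = P(fatigue | comp) = 0.21
Prior × likelihood for each component:
  π_Allergy·p_Allergy = 0.47 × 0.38 = 0.1786
  π_Cold·p_Cold = 0.27 × 0.2 = 0.054
  π_Measles·p_Measles = 0.26 × 0.21 = 0.0546
Denominator: 0.1786 + 0.054 + 0.0546 = 0.2872
P(Condition Allergy | data) ≈ 0.6219

0.6219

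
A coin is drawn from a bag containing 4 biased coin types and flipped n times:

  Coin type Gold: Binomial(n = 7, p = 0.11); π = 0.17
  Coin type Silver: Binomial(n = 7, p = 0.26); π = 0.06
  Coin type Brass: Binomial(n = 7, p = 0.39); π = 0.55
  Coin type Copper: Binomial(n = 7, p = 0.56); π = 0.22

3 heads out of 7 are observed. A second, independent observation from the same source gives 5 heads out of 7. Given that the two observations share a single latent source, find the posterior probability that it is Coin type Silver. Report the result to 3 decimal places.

0.007

P(component k | x) = w_k·f_k(x) / marginal(x), where marginal(x) = Σ_j w_j·f_j(x).
Since both observations come from the same component, the likelihood for component k is f_k(x₁)·f_k(x₂).
  p_Gold = [0.0292285] × [0.000267894] = 7.83013e-06
  p_Silver = [0.184465] × [0.0136631] = 0.00252037
  p_Brass = [0.287463] × [0.0705021] = 0.0202667
  p_Copper = [0.230379] × [0.223906] = 0.0515831
Weight by the priors:
  w_Gold·p_Gold = 0.17 × 7.83013e-06 = 1.33112e-06
  w_Silver·p_Silver = 0.06 × 0.00252037 = 0.000151222
  w_Brass·p_Brass = 0.55 × 0.0202667 = 0.0111467
  w_Copper·p_Copper = 0.22 × 0.0515831 = 0.0113483
Normaliser: 1.33112e-06 + 0.000151222 + 0.0111467 + 0.0113483 = 0.0226475
P(Coin type Silver | x₁,x₂) = 0.000151222 / 0.0226475 ≈ 0.007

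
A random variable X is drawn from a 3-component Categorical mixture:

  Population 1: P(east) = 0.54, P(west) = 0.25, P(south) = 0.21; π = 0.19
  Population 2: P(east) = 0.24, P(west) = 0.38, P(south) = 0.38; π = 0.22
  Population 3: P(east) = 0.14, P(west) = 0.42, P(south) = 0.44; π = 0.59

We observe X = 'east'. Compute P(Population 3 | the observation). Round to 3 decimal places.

0.347

P(component k | x) = P(Z=k)·f_k(x) / marginal(x), where marginal(x) = Σ_j P(Z=j)·f_j(x).
Categorical probabilities:
  p_1 = P(east | comp) = 0.54
  p_2 = P(east | comp) = 0.24
  p_3 = P(east | comp) = 0.14
Unnormalised posteriors:
  P(Z=1)·p_1 = 0.19 × 0.54 = 0.1026
  P(Z=2)·p_2 = 0.22 × 0.24 = 0.0528
  P(Z=3)·p_3 = 0.59 × 0.14 = 0.0826
Evidence: 0.1026 + 0.0528 + 0.0826 = 0.238
P(Population 3 | the observation) ≈ 0.347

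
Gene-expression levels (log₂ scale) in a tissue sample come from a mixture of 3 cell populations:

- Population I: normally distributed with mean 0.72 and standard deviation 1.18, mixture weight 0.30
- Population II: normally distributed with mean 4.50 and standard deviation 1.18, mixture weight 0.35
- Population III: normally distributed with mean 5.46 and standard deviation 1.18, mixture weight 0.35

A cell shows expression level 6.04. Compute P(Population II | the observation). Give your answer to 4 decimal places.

By Bayes' theorem, P(k | x) = π_k f_k(x) / Σ_j π_j f_j(x).
Normal densities:
  f_I = 1.30382e-05
  f_II = 0.144269
  f_III = 0.299617
Prior × likelihood for each component:
  π_I·f_I = 0.30 × 1.30382e-05 = 3.91147e-06
  π_II·f_II = 0.35 × 0.144269 = 0.0504941
  π_III·f_III = 0.35 × 0.299617 = 0.104866
Normaliser: 3.91147e-06 + 0.0504941 + 0.104866 = 0.155364
Responsibility of Population II: 0.0504941 / 0.155364 ≈ 0.3250

0.3250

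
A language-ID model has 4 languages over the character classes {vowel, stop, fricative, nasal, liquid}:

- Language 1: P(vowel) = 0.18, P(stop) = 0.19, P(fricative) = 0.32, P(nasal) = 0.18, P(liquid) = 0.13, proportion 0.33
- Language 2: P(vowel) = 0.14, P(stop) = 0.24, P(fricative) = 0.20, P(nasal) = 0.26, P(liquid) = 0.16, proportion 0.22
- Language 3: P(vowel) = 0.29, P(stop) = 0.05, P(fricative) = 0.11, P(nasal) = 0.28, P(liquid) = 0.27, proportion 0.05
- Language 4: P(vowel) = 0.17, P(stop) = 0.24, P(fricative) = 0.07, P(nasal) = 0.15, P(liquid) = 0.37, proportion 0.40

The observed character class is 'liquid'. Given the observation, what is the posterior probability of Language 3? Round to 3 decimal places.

0.056

The responsibility of component k is π_k f_k(x) divided by Σ_j π_j f_j(x).
Component likelihoods at x = 'liquid':
  L_1 = 0.13
  L_2 = 0.16
  L_3 = 0.27
  L_4 = 0.37
Multiply by the mixture weights:
  π_1·L_1 = 0.33 × 0.13 = 0.0429
  π_2·L_2 = 0.22 × 0.16 = 0.0352
  π_3·L_3 = 0.05 × 0.27 = 0.0135
  π_4·L_4 = 0.40 × 0.37 = 0.148
Marginal: 0.0429 + 0.0352 + 0.0135 + 0.148 = 0.2396
So the posterior for Language 3 is 0.0135 / 0.2396 ≈ 0.056.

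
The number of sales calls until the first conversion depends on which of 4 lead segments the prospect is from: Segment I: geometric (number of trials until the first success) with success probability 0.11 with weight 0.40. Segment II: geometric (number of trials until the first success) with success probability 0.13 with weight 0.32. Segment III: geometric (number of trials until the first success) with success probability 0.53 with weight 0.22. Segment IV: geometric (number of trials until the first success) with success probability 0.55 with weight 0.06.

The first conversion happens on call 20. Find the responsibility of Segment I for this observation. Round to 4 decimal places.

0.6196

Posterior ∝ prior × likelihood, so P(k | x) ∝ w_k f_k(x); normalise over all components.
Evaluate each component's likelihood at the observed value:
  f_I = 0.0120172
  f_II = 0.00922166
  f_III = 3.11986e-07
  f_IV = 1.4171e-07
Multiply by the mixture weights:
  w_I·f_I = 0.40 × 0.0120172 = 0.00480687
  w_II·f_II = 0.32 × 0.00922166 = 0.00295093
  w_III·f_III = 0.22 × 3.11986e-07 = 6.86369e-08
  w_IV·f_IV = 0.06 × 1.4171e-07 = 8.5026e-09
Marginal: 0.00480687 + 0.00295093 + 6.86369e-08 + 8.5026e-09 = 0.00775788
P(Segment I | data) = 0.00480687 / 0.00775788 ≈ 0.6196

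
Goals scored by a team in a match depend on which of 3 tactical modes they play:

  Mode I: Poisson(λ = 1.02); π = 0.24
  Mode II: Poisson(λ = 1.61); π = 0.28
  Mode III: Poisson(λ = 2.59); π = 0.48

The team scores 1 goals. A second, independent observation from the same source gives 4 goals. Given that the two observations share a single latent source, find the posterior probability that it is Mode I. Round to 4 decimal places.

0.0733

P(component k | x) = P(Z=k)·f_k(x) / marginal(x), where marginal(x) = Σ_j P(Z=j)·f_j(x).
Since both observations come from the same component, the likelihood for component k is f_k(x₁)·f_k(x₂).
  L_I = [e^(−1.02)·1.02^1/1! = 0.367807] × [0.0162633] = 0.00598176
  L_II = [e^(−1.61)·1.61^1/1! = 0.321819] × [0.0559601] = 0.018009
  L_III = [e^(−2.59)·2.59^1/1! = 0.194302] × [0.140658] = 0.0273302
Multiply by the mixture weights:
  P(Z=I)·L_I = 0.24 × 0.00598176 = 0.00143562
  P(Z=II)·L_II = 0.28 × 0.018009 = 0.00504252
  P(Z=III)·L_III = 0.48 × 0.0273302 = 0.0131185
Sum: 0.00143562 + 0.00504252 + 0.0131185 = 0.0195966
P(Mode I | x) = 0.00143562 / 0.0195966 ≈ 0.0733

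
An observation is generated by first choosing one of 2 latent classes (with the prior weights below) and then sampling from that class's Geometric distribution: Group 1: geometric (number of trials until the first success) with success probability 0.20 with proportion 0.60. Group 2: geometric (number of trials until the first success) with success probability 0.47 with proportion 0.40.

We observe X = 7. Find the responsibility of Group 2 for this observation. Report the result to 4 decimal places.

Posterior ∝ prior × likelihood, so P(k | x) ∝ π_k f_k(x); normalise over all components.
Evaluate each component's likelihood at the observed value:
  L_1 = 0.20·(1−0.20)^6 = 0.20·0.262144 = 0.0524288
  L_2 = 0.47·(1−0.47)^6 = 0.47·0.0221644 = 0.0104172
Multiply by the mixture weights:
  π_1·L_1 = 0.60 × 0.0524288 = 0.0314573
  π_2·L_2 = 0.40 × 0.0104172 = 0.0041669
Marginal: 0.0314573 + 0.0041669 = 0.0356242
So the posterior for Group 2 is 0.0041669 / 0.0356242 ≈ 0.1170.

0.1170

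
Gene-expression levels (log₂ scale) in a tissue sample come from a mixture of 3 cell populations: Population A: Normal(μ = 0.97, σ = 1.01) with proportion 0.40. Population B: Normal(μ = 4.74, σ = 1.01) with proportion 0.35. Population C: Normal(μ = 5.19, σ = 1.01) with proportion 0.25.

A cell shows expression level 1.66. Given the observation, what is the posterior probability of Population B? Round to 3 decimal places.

0.010

P(component k | x) = P(Z=k)·f_k(x) / marginal(x), where marginal(x) = Σ_j P(Z=j)·f_j(x).
Normal densities:
  L_A = 0.312782
  L_B = 0.00377774
  L_C = 0.000879133
Weight by the priors:
  P(Z=A)·L_A = 0.40 × 0.312782 = 0.125113
  P(Z=B)·L_B = 0.35 × 0.00377774 = 0.00132221
  P(Z=C)·L_C = 0.25 × 0.000879133 = 0.000219783
Normaliser: 0.125113 + 0.00132221 + 0.000219783 = 0.126655
P(Population B | x) = 0.00132221 / 0.126655 ≈ 0.010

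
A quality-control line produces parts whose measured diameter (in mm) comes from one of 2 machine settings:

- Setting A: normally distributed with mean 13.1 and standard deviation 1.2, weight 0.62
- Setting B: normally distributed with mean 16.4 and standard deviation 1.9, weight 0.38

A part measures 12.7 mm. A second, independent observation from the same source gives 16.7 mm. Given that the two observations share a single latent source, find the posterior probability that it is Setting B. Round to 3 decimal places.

P(component k | x) = π_k·f_k(x) / marginal(x), where marginal(x) = Σ_j π_j·f_j(x).
Since both observations come from the same component, the likelihood for component k is f_k(x₁)·f_k(x₂).
  p_A = [0.314486] × [0.00369321] = 0.00116146
  p_B = [0.0315269] × [0.207369] = 0.00653769
Prior × likelihood for each component:
  π_A·p_A = 0.62 × 0.00116146 = 0.000720106
  π_B·p_B = 0.38 × 0.00653769 = 0.00248432
Marginal: 0.000720106 + 0.00248432 = 0.00320443
So the posterior for Setting B is 0.00248432 / 0.00320443 ≈ 0.775.

0.775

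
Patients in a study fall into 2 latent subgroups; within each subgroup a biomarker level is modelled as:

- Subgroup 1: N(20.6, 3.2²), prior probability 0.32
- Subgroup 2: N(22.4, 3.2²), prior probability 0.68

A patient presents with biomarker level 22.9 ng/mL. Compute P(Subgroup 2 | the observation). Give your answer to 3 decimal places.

0.731

The responsibility of component k is w_k f_k(x) divided by Σ_j w_j f_j(x).
Normal densities:
  p_1 = (1/(3.2·√(2π)))·exp(−(22.9−20.6)²/(2·3.2²)) = 0.124669·exp(-0.25830) = 0.0962901
  p_2 = (1/(3.2·√(2π)))·exp(−(22.9−22.4)²/(2·3.2²)) = 0.124669·exp(-0.01221) = 0.123157
Unnormalised posteriors:
  w_1·p_1 = 0.32 × 0.0962901 = 0.0308128
  w_2·p_2 = 0.68 × 0.123157 = 0.0837467
Marginal: 0.0308128 + 0.0837467 = 0.114559
So the posterior for Subgroup 2 is 0.0837467 / 0.114559 ≈ 0.731.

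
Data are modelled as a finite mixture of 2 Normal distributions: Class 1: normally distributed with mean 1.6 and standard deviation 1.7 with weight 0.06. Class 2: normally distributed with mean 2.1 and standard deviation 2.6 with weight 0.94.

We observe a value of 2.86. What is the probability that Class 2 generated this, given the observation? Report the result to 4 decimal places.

P(component k | x) = P(Z=k)·f_k(x) / marginal(x), where marginal(x) = Σ_j P(Z=j)·f_j(x).
Normal densities:
  p_1 = 0.178309
  p_2 = 0.147022
Weight by the priors:
  P(Z=1)·p_1 = 0.06 × 0.178309 = 0.0106985
  P(Z=2)·p_2 = 0.94 × 0.147022 = 0.138201
Sum: 0.0106985 + 0.138201 = 0.148899
P(Class 2 | 2.86) ≈ 0.9281

0.9281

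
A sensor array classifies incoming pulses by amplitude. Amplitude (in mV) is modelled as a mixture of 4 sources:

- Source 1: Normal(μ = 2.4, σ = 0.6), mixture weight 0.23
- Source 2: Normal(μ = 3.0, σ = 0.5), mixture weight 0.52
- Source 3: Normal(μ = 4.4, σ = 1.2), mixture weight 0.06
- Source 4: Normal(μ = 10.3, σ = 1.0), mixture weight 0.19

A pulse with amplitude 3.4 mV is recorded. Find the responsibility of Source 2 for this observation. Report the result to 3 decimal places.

0.852

Posterior ∝ prior × likelihood, so P(k | x) ∝ P(Z=k) f_k(x); normalise over all components.
Component likelihoods at x = 3.4 mV:
  f_1 = 0.165795
  f_2 = 0.579383
  f_3 = 0.234927
  f_4 = 1.83033e-11
Weight by the priors:
  P(Z=1)·f_1 = 0.23 × 0.165795 = 0.0381329
  P(Z=2)·f_2 = 0.52 × 0.579383 = 0.301279
  P(Z=3)·f_3 = 0.06 × 0.234927 = 0.0140956
  P(Z=4)·f_4 = 0.19 × 1.83033e-11 = 3.47763e-12
Denominator: 0.0381329 + 0.301279 + 0.0140956 + 3.47763e-12 = 0.353508
P(Source 2 | data) ≈ 0.852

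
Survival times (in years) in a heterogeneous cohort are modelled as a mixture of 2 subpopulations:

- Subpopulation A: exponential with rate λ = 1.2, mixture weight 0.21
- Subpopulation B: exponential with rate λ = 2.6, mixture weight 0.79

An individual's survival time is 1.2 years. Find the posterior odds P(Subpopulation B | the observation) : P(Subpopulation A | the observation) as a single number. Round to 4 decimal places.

1.5191

Only the two components matter; the odds are (π_i f_i(x)) / (π_j f_j(x)).
Exponential densities:
  L_A = 0.284313
  L_B = 0.114809
Posterior odds = (π_B·L_B) / (π_A·L_A) = (0.79·0.114809) / (0.21·0.284313) = 0.0906988 / 0.0597058 ≈ 1.5191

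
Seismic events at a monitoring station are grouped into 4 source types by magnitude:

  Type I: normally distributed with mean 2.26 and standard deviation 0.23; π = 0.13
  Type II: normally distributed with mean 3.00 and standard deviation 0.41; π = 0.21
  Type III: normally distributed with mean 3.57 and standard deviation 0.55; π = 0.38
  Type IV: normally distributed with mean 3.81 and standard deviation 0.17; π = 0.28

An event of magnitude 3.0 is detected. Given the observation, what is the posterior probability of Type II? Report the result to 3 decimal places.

0.557

Posterior ∝ prior × likelihood, so P(k | x) ∝ P(Z=k) f_k(x); normalise over all components.
Component likelihoods at x = 3.0:
  L_I = (1/(0.23·√(2π)))·exp(−(3.0−2.26)²/(2·0.23²)) = 1.734532·exp(-5.17580) = 0.00980301
  L_II = (1/(0.41·√(2π)))·exp(−(3.0−3.00)²/(2·0.41²)) = 0.973030·exp(-0.00000) = 0.97303
  L_III = (1/(0.55·√(2π)))·exp(−(3.0−3.57)²/(2·0.55²)) = 0.725350·exp(-0.53702) = 0.423956
  L_IV = (1/(0.17·√(2π)))·exp(−(3.0−3.81)²/(2·0.17²)) = 2.346719·exp(-11.35121) = 2.75863e-05
Weight by the priors:
  P(Z=I)·L_I = 0.13 × 0.00980301 = 0.00127439
  P(Z=II)·L_II = 0.21 × 0.97303 = 0.204336
  P(Z=III)·L_III = 0.38 × 0.423956 = 0.161103
  P(Z=IV)·L_IV = 0.28 × 2.75863e-05 = 7.72415e-06
Evidence: 0.00127439 + 0.204336 + 0.161103 + 7.72415e-06 = 0.366722
Responsibility of Type II: 0.204336 / 0.366722 ≈ 0.557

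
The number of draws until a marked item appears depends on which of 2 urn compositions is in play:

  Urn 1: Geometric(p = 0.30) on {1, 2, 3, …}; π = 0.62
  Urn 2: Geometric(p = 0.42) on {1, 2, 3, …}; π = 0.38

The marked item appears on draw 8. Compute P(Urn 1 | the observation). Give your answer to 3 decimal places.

0.813

Apply Bayes' rule: the posterior for each component is proportional to its prior times its likelihood at x.
Component likelihoods at x = 8:
  L_1 = 0.30·(1−0.30)^7 = 0.30·0.0823543 = 0.0247063
  L_2 = 0.42·(1−0.42)^7 = 0.42·0.0220798 = 0.00927353
Unnormalised posteriors:
  w_1·L_1 = 0.62 × 0.0247063 = 0.0153179
  w_2·L_2 = 0.38 × 0.00927353 = 0.00352394
Evidence: 0.0153179 + 0.00352394 = 0.0188418
P(Urn 1 | the observation) ≈ 0.813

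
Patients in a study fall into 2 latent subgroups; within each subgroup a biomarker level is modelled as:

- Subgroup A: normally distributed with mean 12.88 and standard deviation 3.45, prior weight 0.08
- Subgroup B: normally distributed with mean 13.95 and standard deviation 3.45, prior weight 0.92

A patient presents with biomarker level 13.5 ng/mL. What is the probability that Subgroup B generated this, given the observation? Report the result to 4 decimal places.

0.9206

Apply Bayes' rule: the posterior for each component is proportional to its prior times its likelihood at x.
Normal densities:
  p_A = 0.113783
  p_B = 0.114656
Prior × likelihood for each component:
  π_A·p_A = 0.08 × 0.113783 = 0.00910265
  π_B·p_B = 0.92 × 0.114656 = 0.105483
Normaliser: 0.00910265 + 0.105483 = 0.114586
P(Subgroup B | the observation) = 0.105483 / 0.114586 ≈ 0.9206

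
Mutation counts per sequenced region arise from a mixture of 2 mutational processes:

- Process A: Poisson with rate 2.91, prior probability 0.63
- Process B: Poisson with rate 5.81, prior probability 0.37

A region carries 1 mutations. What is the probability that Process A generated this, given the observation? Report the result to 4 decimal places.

Apply Bayes' rule: the posterior for each component is proportional to its prior times its likelihood at x.
Component likelihoods at x = 1 mutations:
  f_A = 0.158524
  f_B = 0.0174151
Weight by the priors:
  P(Z=A)·f_A = 0.63 × 0.158524 = 0.0998704
  P(Z=B)·f_B = 0.37 × 0.0174151 = 0.00644358
Denominator: 0.0998704 + 0.00644358 = 0.106314
Responsibility of Process A: 0.0998704 / 0.106314 ≈ 0.9394

0.9394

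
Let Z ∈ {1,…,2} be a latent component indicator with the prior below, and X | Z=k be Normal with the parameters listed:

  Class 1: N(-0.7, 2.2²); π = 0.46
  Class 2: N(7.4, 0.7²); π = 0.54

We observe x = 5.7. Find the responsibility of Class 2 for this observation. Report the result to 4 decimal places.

The responsibility of component k is π_k f_k(x) divided by Σ_j π_j f_j(x).
Evaluate each component's likelihood at the observed value:
  p_1 = 0.00263519
  p_2 = 0.0298598
Weight by the priors:
  π_1·p_1 = 0.46 × 0.00263519 = 0.00121219
  π_2·p_2 = 0.54 × 0.0298598 = 0.0161243
Denominator: 0.00121219 + 0.0161243 = 0.0173365
So the posterior for Class 2 is 0.0161243 / 0.0173365 ≈ 0.9301.

0.9301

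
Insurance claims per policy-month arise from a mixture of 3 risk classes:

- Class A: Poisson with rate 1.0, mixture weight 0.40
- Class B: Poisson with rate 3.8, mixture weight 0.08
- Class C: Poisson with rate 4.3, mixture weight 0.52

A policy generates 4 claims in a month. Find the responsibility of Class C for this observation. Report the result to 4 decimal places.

P(component k | x) = w_k·f_k(x) / marginal(x), where marginal(x) = Σ_j w_j·f_j(x).
Component likelihoods at x = 4 claims:
  L_A = e^(−1.0)·1.0^4/4! = 0.0153283
  L_B = e^(−3.8)·3.8^4/4! = 0.194359
  L_C = e^(−4.3)·4.3^4/4! = 0.193284
Weight by the priors:
  w_A·L_A = 0.40 × 0.0153283 = 0.00613132
  w_B·L_B = 0.08 × 0.194359 = 0.0155487
  w_C·L_C = 0.52 × 0.193284 = 0.100508
Denominator: 0.00613132 + 0.0155487 + 0.100508 = 0.122188
P(Class C | 4 claims) ≈ 0.8226

0.8226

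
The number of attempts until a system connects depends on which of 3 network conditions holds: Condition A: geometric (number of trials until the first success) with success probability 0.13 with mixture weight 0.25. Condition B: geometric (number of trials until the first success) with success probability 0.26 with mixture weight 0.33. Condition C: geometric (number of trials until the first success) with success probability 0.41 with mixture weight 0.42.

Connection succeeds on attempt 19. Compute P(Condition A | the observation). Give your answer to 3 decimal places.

By Bayes' theorem, P(k | x) = π_k f_k(x) / Σ_j π_j f_j(x).
Geometric probabilities:
  p_A = 0.13·(1−0.13)^18 = 0.13·0.0815355 = 0.0105996
  p_B = 0.26·(1−0.26)^18 = 0.26·0.00442763 = 0.00115118
  p_C = 0.41·(1−0.41)^18 = 0.41·7.50475e-05 = 3.07695e-05
Multiply by the mixture weights:
  π_A·p_A = 0.25 × 0.0105996 = 0.0026499
  π_B·p_B = 0.33 × 0.00115118 = 0.00037989
  π_C·p_C = 0.42 × 3.07695e-05 = 1.29232e-05
Denominator: 0.0026499 + 0.00037989 + 1.29232e-05 = 0.00304272
Responsibility of Condition A: 0.0026499 / 0.00304272 ≈ 0.871

0.871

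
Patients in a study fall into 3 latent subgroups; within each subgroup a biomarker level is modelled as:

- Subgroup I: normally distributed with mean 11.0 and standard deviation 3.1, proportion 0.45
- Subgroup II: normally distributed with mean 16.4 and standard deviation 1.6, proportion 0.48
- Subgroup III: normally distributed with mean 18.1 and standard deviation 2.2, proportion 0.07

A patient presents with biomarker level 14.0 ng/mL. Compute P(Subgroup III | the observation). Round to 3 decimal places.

0.029

The responsibility of component k is w_k f_k(x) divided by Σ_j w_j f_j(x).
Evaluate each component's likelihood at the observed value:
  f_I = (1/(3.1·√(2π)))·exp(−(14.0−11.0)²/(2·3.1²)) = 0.128691·exp(-0.46826) = 0.0805721
  f_II = (1/(1.6·√(2π)))·exp(−(14.0−16.4)²/(2·1.6²)) = 0.249339·exp(-1.12500) = 0.0809485
  f_III = (1/(2.2·√(2π)))·exp(−(14.0−18.1)²/(2·2.2²)) = 0.181337·exp(-1.73657) = 0.0319378
Prior × likelihood for each component:
  w_I·f_I = 0.45 × 0.0805721 = 0.0362574
  w_II·f_II = 0.48 × 0.0809485 = 0.0388553
  w_III·f_III = 0.07 × 0.0319378 = 0.00223564
Marginal: 0.0362574 + 0.0388553 + 0.00223564 = 0.0773484
P(Subgroup III | data) = 0.00223564 / 0.0773484 ≈ 0.029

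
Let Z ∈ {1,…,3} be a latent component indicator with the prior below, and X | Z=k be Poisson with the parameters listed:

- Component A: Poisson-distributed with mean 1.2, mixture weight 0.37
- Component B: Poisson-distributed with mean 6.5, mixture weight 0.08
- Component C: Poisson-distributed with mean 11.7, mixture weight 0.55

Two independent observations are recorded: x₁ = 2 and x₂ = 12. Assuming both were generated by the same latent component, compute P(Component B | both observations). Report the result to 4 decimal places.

0.5605

Apply Bayes' rule: the posterior for each component is proportional to its prior times its likelihood at x.
Since both observations come from the same component, the likelihood for component k is f_k(x₁)·f_k(x₂).
  f_A = [e^(−1.2)·1.2^2/2! = 0.21686] × [5.60641e-09] = 1.2158e-09
  f_B = [e^(−6.5)·6.5^2/2! = 0.0317602] × [0.0178529] = 0.000567011
  f_C = [e^(−11.7)·11.7^2/2! = 0.00056767] × [0.113933] = 6.46762e-05
Unnormalised posteriors:
  π_A·f_A = 0.37 × 1.2158e-09 = 4.49848e-10
  π_B·f_B = 0.08 × 0.000567011 = 4.53609e-05
  π_C·f_C = 0.55 × 6.46762e-05 = 3.55719e-05
Marginal: 4.49848e-10 + 4.53609e-05 + 3.55719e-05 = 8.09332e-05
P(Component B | x) ≈ 0.5605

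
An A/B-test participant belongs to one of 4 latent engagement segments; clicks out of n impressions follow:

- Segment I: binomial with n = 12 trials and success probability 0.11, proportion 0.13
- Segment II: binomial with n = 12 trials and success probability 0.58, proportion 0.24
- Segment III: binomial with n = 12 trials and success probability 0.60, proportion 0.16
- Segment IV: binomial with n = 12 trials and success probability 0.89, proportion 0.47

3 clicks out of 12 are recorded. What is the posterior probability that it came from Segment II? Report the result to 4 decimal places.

P(component k | x) = π_k·f_k(x) / marginal(x), where marginal(x) = Σ_j π_j·f_j(x).
Component likelihoods at x = 3 clicks out of 12:
  p_I = 0.102591
  p_II = 0.0174562
  p_III = 0.0124571
  p_IV = 3.65702e-07
Weight by the priors:
  π_I·p_I = 0.13 × 0.102591 = 0.0133369
  π_II·p_II = 0.24 × 0.0174562 = 0.00418949
  π_III·p_III = 0.16 × 0.0124571 = 0.00199313
  π_IV·p_IV = 0.47 × 3.65702e-07 = 1.7188e-07
Sum: 0.0133369 + 0.00418949 + 0.00199313 + 1.7188e-07 = 0.0195197
P(Segment II | data) = 0.00418949 / 0.0195197 ≈ 0.2146

0.2146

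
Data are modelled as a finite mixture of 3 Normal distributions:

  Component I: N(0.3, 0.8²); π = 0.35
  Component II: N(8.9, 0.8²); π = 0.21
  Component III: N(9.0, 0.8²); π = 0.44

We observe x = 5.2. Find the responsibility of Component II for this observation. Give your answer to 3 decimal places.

0.462

Posterior ∝ prior × likelihood, so P(k | x) ∝ π_k f_k(x); normalise over all components.
Normal densities:
  f_I = (1/(0.8·√(2π)))·exp(−(5.2−0.3)²/(2·0.8²)) = 0.498678·exp(-18.75781) = 3.55964e-09
  f_II = (1/(0.8·√(2π)))·exp(−(5.2−8.9)²/(2·0.8²)) = 0.498678·exp(-10.69531) = 1.12955e-05
  f_III = (1/(0.8·√(2π)))·exp(−(5.2−9.0)²/(2·0.8²)) = 0.498678·exp(-11.28125) = 6.28688e-06
Weight by the priors:
  π_I·f_I = 0.35 × 3.55964e-09 = 1.24587e-09
  π_II·f_II = 0.21 × 1.12955e-05 = 2.37205e-06
  π_III·f_III = 0.44 × 6.28688e-06 = 2.76623e-06
Denominator: 1.24587e-09 + 2.37205e-06 + 2.76623e-06 = 5.13953e-06
P(Component II | x) = 2.37205e-06 / 5.13953e-06 ≈ 0.462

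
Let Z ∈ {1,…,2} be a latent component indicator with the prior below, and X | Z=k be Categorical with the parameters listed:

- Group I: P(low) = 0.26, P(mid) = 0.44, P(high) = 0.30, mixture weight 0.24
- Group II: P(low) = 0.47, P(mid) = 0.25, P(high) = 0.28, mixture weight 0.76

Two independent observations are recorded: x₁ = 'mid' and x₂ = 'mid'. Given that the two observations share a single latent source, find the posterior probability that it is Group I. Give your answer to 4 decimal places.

0.4945

The responsibility of component k is w_k f_k(x) divided by Σ_j w_j f_j(x).
Since both observations come from the same component, the likelihood for component k is f_k(x₁)·f_k(x₂).
  p_I = [0.44] × [0.44] = 0.1936
  p_II = [0.25] × [0.25] = 0.0625
Multiply by the mixture weights:
  w_I·p_I = 0.24 × 0.1936 = 0.046464
  w_II·p_II = 0.76 × 0.0625 = 0.0475
Evidence: 0.046464 + 0.0475 = 0.093964
P(Group I | x) ≈ 0.4945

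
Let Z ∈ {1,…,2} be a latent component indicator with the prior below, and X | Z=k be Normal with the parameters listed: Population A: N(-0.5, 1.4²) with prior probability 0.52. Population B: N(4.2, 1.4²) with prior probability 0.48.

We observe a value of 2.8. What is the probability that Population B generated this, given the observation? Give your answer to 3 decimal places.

Apply Bayes' rule: the posterior for each component is proportional to its prior times its likelihood at x.
Normal densities:
  p_A = 0.0177127
  p_B = 0.172836
Unnormalised posteriors:
  w_A·p_A = 0.52 × 0.0177127 = 0.00921062
  w_B·p_B = 0.48 × 0.172836 = 0.0829614
Marginal: 0.00921062 + 0.0829614 = 0.092172
Responsibility of Population B: 0.0829614 / 0.092172 ≈ 0.900

0.900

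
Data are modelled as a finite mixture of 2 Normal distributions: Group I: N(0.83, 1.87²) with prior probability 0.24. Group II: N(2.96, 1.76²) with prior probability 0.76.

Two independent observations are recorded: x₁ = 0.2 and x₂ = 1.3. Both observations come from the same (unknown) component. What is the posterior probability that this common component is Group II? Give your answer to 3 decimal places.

P(component k | x) = w_k·f_k(x) / marginal(x), where marginal(x) = Σ_j w_j·f_j(x).
Since both observations come from the same component, the likelihood for component k is f_k(x₁)·f_k(x₂).
  f_I = [(1/(1.87·√(2π)))·exp(−(0.2−0.83)²/(2·1.87²)) = 0.213338·exp(-0.05675) = 0.201568] × [0.206705] = 0.0416652
  f_II = [(1/(1.76·√(2π)))·exp(−(0.2−2.96)²/(2·1.76²)) = 0.226672·exp(-1.22960) = 0.0662812] × [0.145286] = 0.00962975
Prior × likelihood for each component:
  w_I·f_I = 0.24 × 0.0416652 = 0.00999965
  w_II·f_II = 0.76 × 0.00962975 = 0.00731861
Marginal: 0.00999965 + 0.00731861 = 0.0173183
Responsibility of Group II: 0.00731861 / 0.0173183 ≈ 0.423

0.423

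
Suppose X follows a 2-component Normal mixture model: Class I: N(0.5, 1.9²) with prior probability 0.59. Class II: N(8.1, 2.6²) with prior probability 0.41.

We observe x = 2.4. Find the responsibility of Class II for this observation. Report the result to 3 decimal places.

0.070

P(component k | x) = w_k·f_k(x) / marginal(x), where marginal(x) = Σ_j w_j·f_j(x).
Evaluate each component's likelihood at the observed value:
  p_I = 0.127353
  p_II = 0.0138765
Multiply by the mixture weights:
  w_I·p_I = 0.59 × 0.127353 = 0.0751383
  w_II·p_II = 0.41 × 0.0138765 = 0.00568938
Sum: 0.0751383 + 0.00568938 = 0.0808277
Responsibility of Class II: 0.00568938 / 0.0808277 ≈ 0.070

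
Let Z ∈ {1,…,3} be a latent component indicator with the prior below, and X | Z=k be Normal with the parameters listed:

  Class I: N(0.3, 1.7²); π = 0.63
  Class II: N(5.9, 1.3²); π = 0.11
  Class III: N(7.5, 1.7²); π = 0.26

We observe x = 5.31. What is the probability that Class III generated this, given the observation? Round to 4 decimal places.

0.4511

P(component k | x) = π_k·f_k(x) / marginal(x), where marginal(x) = Σ_j π_j·f_j(x).
Evaluate each component's likelihood at the observed value:
  L_I = 0.00305143
  L_II = 0.276847
  L_III = 0.102352
Unnormalised posteriors:
  π_I·L_I = 0.63 × 0.00305143 = 0.0019224
  π_II·L_II = 0.11 × 0.276847 = 0.0304531
  π_III·L_III = 0.26 × 0.102352 = 0.0266114
Evidence: 0.0019224 + 0.0304531 + 0.0266114 = 0.058987
P(Class III | 5.31) = 0.0266114 / 0.058987 ≈ 0.4511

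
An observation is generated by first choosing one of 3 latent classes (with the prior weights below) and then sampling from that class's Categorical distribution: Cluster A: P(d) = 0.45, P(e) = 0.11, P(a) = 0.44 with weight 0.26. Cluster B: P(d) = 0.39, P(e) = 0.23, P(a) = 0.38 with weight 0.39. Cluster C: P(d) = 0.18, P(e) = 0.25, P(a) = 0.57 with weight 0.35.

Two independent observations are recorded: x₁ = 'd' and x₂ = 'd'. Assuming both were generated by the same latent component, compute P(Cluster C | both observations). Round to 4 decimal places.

0.0920

The responsibility of component k is π_k f_k(x) divided by Σ_j π_j f_j(x).
Since both observations come from the same component, the likelihood for component k is f_k(x₁)·f_k(x₂).
  f_A = [0.45] × [0.45] = 0.2025
  f_B = [0.39] × [0.39] = 0.1521
  f_C = [0.18] × [0.18] = 0.0324
Unnormalised posteriors:
  π_A·f_A = 0.26 × 0.2025 = 0.05265
  π_B·f_B = 0.39 × 0.1521 = 0.059319
  π_C·f_C = 0.35 × 0.0324 = 0.01134
Sum: 0.05265 + 0.059319 + 0.01134 = 0.123309
P(Cluster C | data) ≈ 0.0920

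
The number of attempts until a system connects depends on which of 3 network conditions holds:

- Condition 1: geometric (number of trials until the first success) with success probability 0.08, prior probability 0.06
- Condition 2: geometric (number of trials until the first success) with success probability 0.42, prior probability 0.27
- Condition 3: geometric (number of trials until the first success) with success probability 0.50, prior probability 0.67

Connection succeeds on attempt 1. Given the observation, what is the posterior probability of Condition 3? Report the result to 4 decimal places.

By Bayes' theorem, P(k | x) = π_k f_k(x) / Σ_j π_j f_j(x).
Evaluate each component's likelihood at the observed value:
  L_1 = 0.08·(1−0.08)^0 = 0.08·1 = 0.08
  L_2 = 0.42·(1−0.42)^0 = 0.42·1 = 0.42
  L_3 = 0.50·(1−0.50)^0 = 0.50·1 = 0.5
Weight by the priors:
  π_1·L_1 = 0.06 × 0.08 = 0.0048
  π_2·L_2 = 0.27 × 0.42 = 0.1134
  π_3·L_3 = 0.67 × 0.5 = 0.335
Normaliser: 0.0048 + 0.1134 + 0.335 = 0.4532
So the posterior for Condition 3 is 0.335 / 0.4532 ≈ 0.7392.

0.7392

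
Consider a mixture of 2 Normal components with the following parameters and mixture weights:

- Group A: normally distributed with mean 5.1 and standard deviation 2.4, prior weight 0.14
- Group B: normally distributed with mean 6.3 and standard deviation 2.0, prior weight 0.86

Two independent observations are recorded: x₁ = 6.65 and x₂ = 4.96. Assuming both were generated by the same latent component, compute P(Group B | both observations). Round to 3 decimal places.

Apply Bayes' rule: the posterior for each component is proportional to its prior times its likelihood at x.
Since both observations come from the same component, the likelihood for component k is f_k(x₁)·f_k(x₂).
  p_A = [(1/(2.4·√(2π)))·exp(−(6.65−5.1)²/(2·2.4²)) = 0.166226·exp(-0.20855) = 0.134936] × [0.165943] = 0.0223917
  p_B = [(1/(2.0·√(2π)))·exp(−(6.65−6.3)²/(2·2.0²)) = 0.199471·exp(-0.01531) = 0.19644] × [0.159369] = 0.0313064
Unnormalised posteriors:
  π_A·p_A = 0.14 × 0.0223917 = 0.00313483
  π_B·p_B = 0.86 × 0.0313064 = 0.0269235
Normaliser: 0.00313483 + 0.0269235 = 0.0300583
P(Group B | x₁, x₂) ≈ 0.896

0.896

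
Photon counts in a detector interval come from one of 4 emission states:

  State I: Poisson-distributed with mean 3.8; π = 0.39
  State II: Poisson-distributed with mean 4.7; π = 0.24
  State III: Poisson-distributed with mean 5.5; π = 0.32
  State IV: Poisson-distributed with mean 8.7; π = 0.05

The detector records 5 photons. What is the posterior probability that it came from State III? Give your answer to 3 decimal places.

0.348

The responsibility of component k is P(Z=k) f_k(x) divided by Σ_j P(Z=j) f_j(x).
Poisson probabilities:
  f_I = 0.147713
  f_II = 0.17383
  f_III = 0.171401
  f_IV = 0.0691915
Weight by the priors:
  P(Z=I)·f_I = 0.39 × 0.147713 = 0.0576079
  P(Z=II)·f_II = 0.24 × 0.17383 = 0.0417191
  P(Z=III)·f_III = 0.32 × 0.171401 = 0.0548482
  P(Z=IV)·f_IV = 0.05 × 0.0691915 = 0.00345958
Evidence: 0.0576079 + 0.0417191 + 0.0548482 + 0.00345958 = 0.157635
P(State III | data) = 0.0548482 / 0.157635 ≈ 0.348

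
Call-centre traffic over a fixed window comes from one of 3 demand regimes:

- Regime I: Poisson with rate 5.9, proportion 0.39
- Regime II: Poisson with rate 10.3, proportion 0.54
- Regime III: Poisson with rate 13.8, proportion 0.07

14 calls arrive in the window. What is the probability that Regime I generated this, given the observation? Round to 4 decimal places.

The responsibility of component k is π_k f_k(x) divided by Σ_j π_j f_j(x).
Component likelihoods at x = 14 calls:
  f_I = e^(−5.9)·5.9^14/14! = 0.00194618
  f_II = e^(−10.3)·10.3^14/14! = 0.0583552
  f_III = e^(−13.8)·13.8^14/14! = 0.105836
Prior × likelihood for each component:
  π_I·f_I = 0.39 × 0.00194618 = 0.000759009
  π_II·f_II = 0.54 × 0.0583552 = 0.0315118
  π_III·f_III = 0.07 × 0.105836 = 0.00740855
Denominator: 0.000759009 + 0.0315118 + 0.00740855 = 0.0396794
P(Regime I | x) ≈ 0.0191

0.0191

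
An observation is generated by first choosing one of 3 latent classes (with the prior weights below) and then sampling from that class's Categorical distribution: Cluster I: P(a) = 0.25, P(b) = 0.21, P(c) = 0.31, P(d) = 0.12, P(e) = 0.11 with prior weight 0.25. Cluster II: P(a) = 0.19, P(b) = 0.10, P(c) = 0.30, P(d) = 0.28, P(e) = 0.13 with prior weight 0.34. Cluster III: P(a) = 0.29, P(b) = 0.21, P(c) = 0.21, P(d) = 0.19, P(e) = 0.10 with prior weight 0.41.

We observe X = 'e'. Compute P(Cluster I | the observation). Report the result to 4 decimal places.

Posterior ∝ prior × likelihood, so P(k | x) ∝ w_k f_k(x); normalise over all components.
Evaluate each component's likelihood at the observed value:
  f_I = P(e | comp) = 0.11
  f_II = P(e | comp) = 0.13
  f_III = P(e | comp) = 0.10
Prior × likelihood for each component:
  w_I·f_I = 0.25 × 0.11 = 0.0275
  w_II·f_II = 0.34 × 0.13 = 0.0442
  w_III·f_III = 0.41 × 0.1 = 0.041
Marginal: 0.0275 + 0.0442 + 0.041 = 0.1127
Responsibility of Cluster I: 0.0275 / 0.1127 ≈ 0.2440

0.2440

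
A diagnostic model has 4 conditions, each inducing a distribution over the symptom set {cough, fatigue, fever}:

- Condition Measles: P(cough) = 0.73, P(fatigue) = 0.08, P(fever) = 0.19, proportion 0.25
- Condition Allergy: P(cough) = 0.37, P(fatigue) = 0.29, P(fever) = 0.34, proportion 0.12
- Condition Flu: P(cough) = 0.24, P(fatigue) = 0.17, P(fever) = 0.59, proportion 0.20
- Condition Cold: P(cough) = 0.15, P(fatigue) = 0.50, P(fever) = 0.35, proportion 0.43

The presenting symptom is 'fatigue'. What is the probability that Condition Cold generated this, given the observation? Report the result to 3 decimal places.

0.708

Apply Bayes' rule: the posterior for each component is proportional to its prior times its likelihood at x.
Categorical probabilities:
  f_Measles = P(fatigue | comp) = 0.08
  f_Allergy = P(fatigue | comp) = 0.29
  f_Flu = P(fatigue | comp) = 0.17
  f_Cold = P(fatigue | comp) = 0.50
Multiply by the mixture weights:
  π_Measles·f_Measles = 0.25 × 0.08 = 0.02
  π_Allergy·f_Allergy = 0.12 × 0.29 = 0.0348
  π_Flu·f_Flu = 0.20 × 0.17 = 0.034
  π_Cold·f_Cold = 0.43 × 0.5 = 0.215
Normaliser: 0.02 + 0.0348 + 0.034 + 0.215 = 0.3038
Responsibility of Condition Cold: 0.215 / 0.3038 ≈ 0.708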